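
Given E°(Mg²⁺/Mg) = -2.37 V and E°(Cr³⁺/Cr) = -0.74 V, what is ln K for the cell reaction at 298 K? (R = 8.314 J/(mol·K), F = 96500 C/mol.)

ln K = 380.9

E°_cell = -0.74 − (-2.37) = 1.63 V, with n = 6 electrons transferred.
At equilibrium E = 0, so the Nernst equation gives ln K = nFE°/RT = (6)(96500)(1.63)/((8.314)(298)) = 380.93.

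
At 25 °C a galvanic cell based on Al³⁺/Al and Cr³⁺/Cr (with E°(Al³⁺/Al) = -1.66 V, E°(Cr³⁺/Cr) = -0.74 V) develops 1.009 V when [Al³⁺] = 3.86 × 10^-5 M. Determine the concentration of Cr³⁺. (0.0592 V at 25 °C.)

1.2 M

From the Nernst equation, log Q = n(E° − E)/0.0592 = 3(0.92 − 1.009)/0.0592 = -4.510, so Q = 3.09 × 10^-5.
With Q = [Al³⁺]/[Cr³⁺] and the known concentrations, [Cr³⁺] in the denominator gives [Cr³⁺] = 1.2 M.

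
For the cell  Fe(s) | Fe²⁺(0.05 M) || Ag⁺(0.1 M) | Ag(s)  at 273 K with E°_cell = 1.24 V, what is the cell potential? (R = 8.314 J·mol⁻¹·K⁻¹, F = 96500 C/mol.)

1.22 V

Balancing electrons gives n = 2; the reaction quotient is Q = [Fe²⁺]/[Ag⁺]^2 = 5.00.
E = E° − (RT/nF) ln Q = 1.24 − (8.314×273)/(2×96500) × (1.609) = 1.240 − 0.019 = 1.221 V.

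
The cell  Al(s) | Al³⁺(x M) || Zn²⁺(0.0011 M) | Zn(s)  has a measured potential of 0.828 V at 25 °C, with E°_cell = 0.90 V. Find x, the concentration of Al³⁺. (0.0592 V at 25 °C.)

0.16 M

From the Nernst equation, log Q = n(E° − E)/0.0592 = 6(0.90 − 0.828)/0.0592 = 7.297, so Q = 1.98 × 10^7.
With Q = [Al³⁺]^2/[Zn²⁺]^3 and the known concentrations, [Al³⁺]^2 in the numerator gives [Al³⁺] = 0.16 M.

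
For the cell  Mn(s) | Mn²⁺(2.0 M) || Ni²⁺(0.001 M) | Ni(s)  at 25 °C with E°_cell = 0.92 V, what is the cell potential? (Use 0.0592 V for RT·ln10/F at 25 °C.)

Balancing electrons gives n = 2; the reaction quotient is Q = [Mn²⁺]/[Ni²⁺] = 2000.
At 25 °C, E = E° − (0.0592/n) log Q = 0.92 − (0.0592/2)(3.301) = 0.920 − 0.098 = 0.822 V.

0.822 V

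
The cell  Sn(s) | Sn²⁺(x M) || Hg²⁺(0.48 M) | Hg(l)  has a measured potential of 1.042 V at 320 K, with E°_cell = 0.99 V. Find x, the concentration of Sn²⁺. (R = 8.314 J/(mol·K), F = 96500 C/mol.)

0.011 M

From the Nernst equation, ln Q = nF(E° − E)/RT = 2×96500×(0.99 − 1.042)/(8.314×320) = -3.772, so Q = 0.0230.
With Q = [Sn²⁺]/[Hg²⁺] and the known concentrations, [Sn²⁺] in the numerator gives [Sn²⁺] = 0.011 M.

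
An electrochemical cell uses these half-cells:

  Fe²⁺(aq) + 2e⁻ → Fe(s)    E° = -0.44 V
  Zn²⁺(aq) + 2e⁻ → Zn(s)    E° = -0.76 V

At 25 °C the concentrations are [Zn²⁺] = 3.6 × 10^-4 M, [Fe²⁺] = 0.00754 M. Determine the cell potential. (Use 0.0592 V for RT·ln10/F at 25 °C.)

0.359 V

The Fe²⁺/Fe couple has the higher reduction potential and acts as the cathode, so E°_cell = -0.44 − (-0.76) = 0.32 V.
Balancing electrons gives n = 2; the reaction quotient is Q = [Zn²⁺]/[Fe²⁺] = 0.0477.
At 25 °C, E = E° − (0.0592/n) log Q = 0.32 − (0.0592/2)(-1.321) = 0.320 + 0.039 = 0.359 V.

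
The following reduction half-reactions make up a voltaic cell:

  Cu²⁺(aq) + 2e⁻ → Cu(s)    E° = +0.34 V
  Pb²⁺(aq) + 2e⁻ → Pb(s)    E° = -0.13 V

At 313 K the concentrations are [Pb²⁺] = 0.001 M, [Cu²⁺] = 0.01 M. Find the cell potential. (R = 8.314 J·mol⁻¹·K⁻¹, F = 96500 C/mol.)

The Cu²⁺/Cu couple has the higher reduction potential and acts as the cathode, so E°_cell = +0.34 − (-0.13) = 0.47 V.
Balancing electrons gives n = 2; the reaction quotient is Q = [Pb²⁺]/[Cu²⁺] = 0.100.
E = E° − (RT/nF) ln Q = 0.47 − (8.314×313)/(2×96500) × (-2.303) = 0.470 + 0.031 = 0.501 V.

0.501 V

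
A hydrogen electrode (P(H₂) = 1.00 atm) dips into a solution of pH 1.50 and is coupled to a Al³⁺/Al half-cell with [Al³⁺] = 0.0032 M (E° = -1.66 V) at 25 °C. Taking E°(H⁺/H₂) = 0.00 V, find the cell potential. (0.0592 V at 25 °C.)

The hydrogen couple is the cathode, so E°_cell = 1.66 V; n = 6.
[H⁺] = 10^(−1.50) = 0.032 M, and Q = [Al³⁺]^2·P(H₂)^3 / [H⁺]^6 = 1.02 × 10^4.
E = E° − (0.0592/6) log Q = 1.66 − (0.0592/6)(4.010) = 1.620 V.

1.62 V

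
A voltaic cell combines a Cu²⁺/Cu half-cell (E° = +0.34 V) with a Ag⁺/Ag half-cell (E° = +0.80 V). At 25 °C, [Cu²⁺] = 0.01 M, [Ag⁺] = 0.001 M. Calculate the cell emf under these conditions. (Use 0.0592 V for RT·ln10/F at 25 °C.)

0.342 V

The Ag⁺/Ag couple has the higher reduction potential and acts as the cathode, so E°_cell = +0.80 − (+0.34) = 0.46 V.
Balancing electrons gives n = 2; the reaction quotient is Q = [Cu²⁺]/[Ag⁺]^2 = 1 × 10^4.
At 25 °C, E = E° − (0.0592/n) log Q = 0.46 − (0.0592/2)(4.000) = 0.460 − 0.118 = 0.342 V.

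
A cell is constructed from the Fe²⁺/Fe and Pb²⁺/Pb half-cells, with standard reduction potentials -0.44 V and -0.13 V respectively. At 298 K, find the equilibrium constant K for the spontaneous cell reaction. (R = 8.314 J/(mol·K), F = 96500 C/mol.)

3.1 × 10^10

E°_cell = -0.13 − (-0.44) = 0.31 V, with n = 2 electrons transferred.
At equilibrium E = 0, so the Nernst equation gives ln K = nFE°/RT = (2)(96500)(0.31)/((8.314)(298)) = 24.15.
K = e^24.15 = 3.1 × 10^10.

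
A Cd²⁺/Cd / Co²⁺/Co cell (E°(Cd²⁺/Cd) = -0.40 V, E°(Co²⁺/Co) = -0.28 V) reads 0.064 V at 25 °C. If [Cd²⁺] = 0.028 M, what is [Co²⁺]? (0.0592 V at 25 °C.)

3.6 × 10^-4 M

From the Nernst equation, log Q = n(E° − E)/0.0592 = 2(0.12 − 0.064)/0.0592 = 1.892, so Q = 78.0.
With Q = [Cd²⁺]/[Co²⁺] and the known concentrations, [Co²⁺] in the denominator gives [Co²⁺] = 3.6 × 10^-4 M.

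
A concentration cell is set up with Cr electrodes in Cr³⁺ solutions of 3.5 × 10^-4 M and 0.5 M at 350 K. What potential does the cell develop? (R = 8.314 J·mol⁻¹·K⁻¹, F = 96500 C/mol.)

0.073 V

Both half-cells are Cr³⁺/Cr, so E°_cell = 0. The concentrated side is the cathode; the cell reaction moves Cr³⁺ from high to low concentration with n = 3.
Q = [Cr³⁺]_dilute/[Cr³⁺]_conc = 3.5 × 10^-4/0.5 = 7 × 10^-4.
E = 0 − (RT/nF) ln Q = −((8.314×350)/(3×96500))(-7.264) = 0.0730 V.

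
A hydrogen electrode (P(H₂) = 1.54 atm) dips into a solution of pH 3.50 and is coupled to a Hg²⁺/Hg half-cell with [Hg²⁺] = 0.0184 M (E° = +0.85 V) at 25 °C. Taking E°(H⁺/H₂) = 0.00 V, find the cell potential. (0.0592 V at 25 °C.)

1.01 V

The Hg²⁺/Hg couple is the cathode, so E°_cell = 0.85 V; n = 2.
[H⁺] = 10^(−3.50) = 3.2 × 10^-4 M, and Q = [H⁺]^2 / ([Hg²⁺]·P(H₂)) = 3.53 × 10^-6.
E = E° − (0.0592/2) log Q = 0.85 − (0.0592/2)(-5.452) = 1.011 V.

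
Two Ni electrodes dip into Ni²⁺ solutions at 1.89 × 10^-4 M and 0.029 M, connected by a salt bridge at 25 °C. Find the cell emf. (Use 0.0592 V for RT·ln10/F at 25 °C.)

Both half-cells are Ni²⁺/Ni, so E°_cell = 0. The concentrated side is the cathode; the cell reaction moves Ni²⁺ from high to low concentration with n = 2.
Q = [Ni²⁺]_dilute/[Ni²⁺]_conc = 1.89 × 10^-4/0.029 = 0.00652.
E = 0 − (0.0592/2) log Q = −(0.0592/2)(-2.186) = 0.0647 V.

0.065 V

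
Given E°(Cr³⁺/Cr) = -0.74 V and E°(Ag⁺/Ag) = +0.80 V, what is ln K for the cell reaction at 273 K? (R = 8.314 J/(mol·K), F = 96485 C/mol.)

E°_cell = +0.80 − (-0.74) = 1.54 V, with n = 3 electrons transferred.
At equilibrium E = 0, so the Nernst equation gives ln K = nFE°/RT = (3)(96485)(1.54)/((8.314)(273)) = 196.39.

ln K = 196.4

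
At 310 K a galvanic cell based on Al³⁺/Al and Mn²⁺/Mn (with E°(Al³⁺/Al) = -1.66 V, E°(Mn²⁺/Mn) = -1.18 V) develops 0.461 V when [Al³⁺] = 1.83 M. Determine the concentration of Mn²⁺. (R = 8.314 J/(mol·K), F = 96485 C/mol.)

From the Nernst equation, ln Q = nF(E° − E)/RT = 6×96485×(0.48 − 0.461)/(8.314×310) = 4.268, so Q = 71.4.
With Q = [Al³⁺]^2/[Mn²⁺]^3 and the known concentrations, [Mn²⁺]^3 in the denominator gives [Mn²⁺] = 0.36 M.

0.36 M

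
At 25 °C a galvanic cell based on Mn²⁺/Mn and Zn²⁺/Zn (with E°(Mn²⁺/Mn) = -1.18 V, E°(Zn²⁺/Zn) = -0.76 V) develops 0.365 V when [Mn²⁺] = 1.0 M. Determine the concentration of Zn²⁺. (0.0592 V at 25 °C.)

From the Nernst equation, log Q = n(E° − E)/0.0592 = 2(0.42 − 0.365)/0.0592 = 1.858, so Q = 72.1.
With Q = [Mn²⁺]/[Zn²⁺] and the known concentrations, [Zn²⁺] in the denominator gives [Zn²⁺] = 0.014 M.

0.014 M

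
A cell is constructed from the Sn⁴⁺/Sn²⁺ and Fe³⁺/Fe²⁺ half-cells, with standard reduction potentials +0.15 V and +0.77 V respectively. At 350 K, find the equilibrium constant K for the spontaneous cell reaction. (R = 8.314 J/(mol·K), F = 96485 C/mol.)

7.2 × 10^17

E°_cell = +0.77 − (+0.15) = 0.62 V, with n = 2 electrons transferred.
At equilibrium E = 0, so the Nernst equation gives ln K = nFE°/RT = (2)(96485)(0.62)/((8.314)(350)) = 41.12.
K = e^41.12 = 7.2 × 10^17.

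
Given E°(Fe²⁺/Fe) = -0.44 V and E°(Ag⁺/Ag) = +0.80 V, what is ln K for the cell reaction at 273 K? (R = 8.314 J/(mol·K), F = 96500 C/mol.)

E°_cell = +0.80 − (-0.44) = 1.24 V, with n = 2 electrons transferred.
At equilibrium E = 0, so the Nernst equation gives ln K = nFE°/RT = (2)(96500)(1.24)/((8.314)(273)) = 105.44.

ln K = 105.4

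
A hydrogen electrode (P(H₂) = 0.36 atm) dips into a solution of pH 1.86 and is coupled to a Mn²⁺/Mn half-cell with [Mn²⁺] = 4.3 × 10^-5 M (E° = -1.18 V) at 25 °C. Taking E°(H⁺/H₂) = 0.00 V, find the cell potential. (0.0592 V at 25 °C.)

1.21 V

The hydrogen couple is the cathode, so E°_cell = 1.18 V; n = 2.
[H⁺] = 10^(−1.86) = 0.014 M, and Q = [Mn²⁺]·P(H₂) / [H⁺]^2 = 0.0812.
E = E° − (0.0592/2) log Q = 1.18 − (0.0592/2)(-1.090) = 1.212 V.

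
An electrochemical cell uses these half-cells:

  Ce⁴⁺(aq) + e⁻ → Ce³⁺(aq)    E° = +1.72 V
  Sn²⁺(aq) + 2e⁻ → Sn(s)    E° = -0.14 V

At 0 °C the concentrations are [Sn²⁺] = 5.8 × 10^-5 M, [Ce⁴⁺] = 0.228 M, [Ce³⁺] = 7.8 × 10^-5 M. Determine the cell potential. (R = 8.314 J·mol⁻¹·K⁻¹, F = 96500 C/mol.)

The Ce⁴⁺/Ce³⁺ couple has the higher reduction potential and acts as the cathode, so E°_cell = +1.72 − (-0.14) = 1.86 V.
Balancing electrons gives n = 2; the reaction quotient is Q = [Sn²⁺]·[Ce³⁺]^2/[Ce⁴⁺]^2 = 6.79 × 10^-12.
E = E° − (RT/nF) ln Q = 1.86 − (8.314×273)/(2×96500) × (-25.716) = 1.860 + 0.302 = 2.162 V.

2.16 V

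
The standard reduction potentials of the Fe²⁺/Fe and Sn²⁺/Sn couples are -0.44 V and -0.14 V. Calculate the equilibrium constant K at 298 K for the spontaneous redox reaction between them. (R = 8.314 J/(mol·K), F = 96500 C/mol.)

1.4 × 10^10

E°_cell = -0.14 − (-0.44) = 0.30 V, with n = 2 electrons transferred.
At equilibrium E = 0, so the Nernst equation gives ln K = nFE°/RT = (2)(96500)(0.30)/((8.314)(298)) = 23.37.
K = e^23.37 = 1.4 × 10^10.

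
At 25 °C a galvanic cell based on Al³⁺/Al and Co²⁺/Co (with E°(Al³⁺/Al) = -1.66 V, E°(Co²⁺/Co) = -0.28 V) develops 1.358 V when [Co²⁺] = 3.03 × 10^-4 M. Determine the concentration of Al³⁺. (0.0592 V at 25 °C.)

From the Nernst equation, log Q = n(E° − E)/0.0592 = 6(1.38 − 1.358)/0.0592 = 2.230, so Q = 170.
With Q = [Al³⁺]^2/[Co²⁺]^3 and the known concentrations, [Al³⁺]^2 in the numerator gives [Al³⁺] = 6.9 × 10^-5 M.

6.9 × 10^-5 M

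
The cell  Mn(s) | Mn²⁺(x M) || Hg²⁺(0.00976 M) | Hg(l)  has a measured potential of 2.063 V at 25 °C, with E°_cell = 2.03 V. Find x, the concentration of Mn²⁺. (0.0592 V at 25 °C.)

7.5 × 10^-4 M

From the Nernst equation, log Q = n(E° − E)/0.0592 = 2(2.03 − 2.063)/0.0592 = -1.115, so Q = 0.0768.
With Q = [Mn²⁺]/[Hg²⁺] and the known concentrations, [Mn²⁺] in the numerator gives [Mn²⁺] = 7.5 × 10^-4 M.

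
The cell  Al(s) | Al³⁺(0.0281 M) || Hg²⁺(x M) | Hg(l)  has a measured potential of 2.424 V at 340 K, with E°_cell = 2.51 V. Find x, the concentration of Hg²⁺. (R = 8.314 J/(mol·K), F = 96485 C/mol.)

2.6 × 10^-4 M

From the Nernst equation, ln Q = nF(E° − E)/RT = 6×96485×(2.51 − 2.424)/(8.314×340) = 17.612, so Q = 4.46 × 10^7.
With Q = [Al³⁺]^2/[Hg²⁺]^3 and the known concentrations, [Hg²⁺]^3 in the denominator gives [Hg²⁺] = 2.6 × 10^-4 M.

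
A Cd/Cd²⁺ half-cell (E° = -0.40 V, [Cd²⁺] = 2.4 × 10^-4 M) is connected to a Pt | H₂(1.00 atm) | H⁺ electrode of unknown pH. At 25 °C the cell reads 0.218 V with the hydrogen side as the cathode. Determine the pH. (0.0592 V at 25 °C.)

E°_cell = 0.40 V and n = 2.
log Q = n(E° − E)/0.0592 = 2×(0.40 − 0.218)/0.0592 = 6.149.
With Q = [Cd²⁺]·P(H₂) / [H⁺]^2, solving for [H⁺] gives log[H⁺] = -4.884, so pH = 4.88.

pH = 4.88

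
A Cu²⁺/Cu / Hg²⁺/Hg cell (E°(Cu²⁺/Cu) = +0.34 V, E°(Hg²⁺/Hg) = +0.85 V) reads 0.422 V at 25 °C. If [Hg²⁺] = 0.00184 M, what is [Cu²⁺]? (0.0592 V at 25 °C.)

1.7 M

From the Nernst equation, log Q = n(E° − E)/0.0592 = 2(0.51 − 0.422)/0.0592 = 2.973, so Q = 940.
With Q = [Cu²⁺]/[Hg²⁺] and the known concentrations, [Cu²⁺] in the numerator gives [Cu²⁺] = 1.7 M.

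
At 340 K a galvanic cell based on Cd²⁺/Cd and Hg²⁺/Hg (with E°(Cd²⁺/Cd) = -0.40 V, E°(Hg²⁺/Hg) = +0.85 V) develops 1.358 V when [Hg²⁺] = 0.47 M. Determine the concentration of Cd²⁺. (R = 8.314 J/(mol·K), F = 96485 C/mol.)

From the Nernst equation, ln Q = nF(E° − E)/RT = 2×96485×(1.25 − 1.358)/(8.314×340) = -7.373, so Q = 6.28 × 10^-4.
With Q = [Cd²⁺]/[Hg²⁺] and the known concentrations, [Cd²⁺] in the numerator gives [Cd²⁺] = 3 × 10^-4 M.

3 × 10^-4 M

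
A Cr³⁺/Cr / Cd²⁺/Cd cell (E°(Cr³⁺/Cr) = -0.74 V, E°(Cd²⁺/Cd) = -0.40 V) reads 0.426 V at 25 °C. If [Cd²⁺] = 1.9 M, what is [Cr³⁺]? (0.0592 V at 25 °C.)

From the Nernst equation, log Q = n(E° − E)/0.0592 = 6(0.34 − 0.426)/0.0592 = -8.716, so Q = 1.92 × 10^-9.
With Q = [Cr³⁺]^2/[Cd²⁺]^3 and the known concentrations, [Cr³⁺]^2 in the numerator gives [Cr³⁺] = 1.1 × 10^-4 M.

1.1 × 10^-4 M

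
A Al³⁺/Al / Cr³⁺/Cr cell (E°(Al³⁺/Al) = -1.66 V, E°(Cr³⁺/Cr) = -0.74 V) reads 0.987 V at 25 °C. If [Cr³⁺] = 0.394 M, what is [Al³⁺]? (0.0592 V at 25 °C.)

From the Nernst equation, log Q = n(E° − E)/0.0592 = 3(0.92 − 0.987)/0.0592 = -3.395, so Q = 4.02 × 10^-4.
With Q = [Al³⁺]/[Cr³⁺] and the known concentrations, [Al³⁺] in the numerator gives [Al³⁺] = 1.6 × 10^-4 M.

1.6 × 10^-4 M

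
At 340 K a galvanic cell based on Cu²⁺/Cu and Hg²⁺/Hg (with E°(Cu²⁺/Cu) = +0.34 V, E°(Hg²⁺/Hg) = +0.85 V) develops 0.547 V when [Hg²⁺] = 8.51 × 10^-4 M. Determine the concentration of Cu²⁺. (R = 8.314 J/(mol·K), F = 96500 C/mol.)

6.8 × 10^-5 M

From the Nernst equation, ln Q = nF(E° − E)/RT = 2×96500×(0.51 − 0.547)/(8.314×340) = -2.526, so Q = 0.0800.
With Q = [Cu²⁺]/[Hg²⁺] and the known concentrations, [Cu²⁺] in the numerator gives [Cu²⁺] = 6.8 × 10^-5 M.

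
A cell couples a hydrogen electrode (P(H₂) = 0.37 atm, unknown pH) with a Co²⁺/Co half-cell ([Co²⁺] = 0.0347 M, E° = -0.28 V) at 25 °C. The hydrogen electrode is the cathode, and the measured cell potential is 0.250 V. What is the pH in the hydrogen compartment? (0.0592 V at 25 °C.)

E°_cell = 0.28 V and n = 2.
log Q = n(E° − E)/0.0592 = 2×(0.28 − 0.250)/0.0592 = 1.014.
With Q = [Co²⁺]·P(H₂) / [H⁺]^2, solving for [H⁺] gives log[H⁺] = -1.452, so pH = 1.45.

pH = 1.45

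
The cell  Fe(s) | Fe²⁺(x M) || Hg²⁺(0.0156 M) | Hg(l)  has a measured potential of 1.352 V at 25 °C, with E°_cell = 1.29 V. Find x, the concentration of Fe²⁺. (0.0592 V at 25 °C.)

1.3 × 10^-4 M

From the Nernst equation, log Q = n(E° − E)/0.0592 = 2(1.29 − 1.352)/0.0592 = -2.095, so Q = 0.00804.
With Q = [Fe²⁺]/[Hg²⁺] and the known concentrations, [Fe²⁺] in the numerator gives [Fe²⁺] = 1.3 × 10^-4 M.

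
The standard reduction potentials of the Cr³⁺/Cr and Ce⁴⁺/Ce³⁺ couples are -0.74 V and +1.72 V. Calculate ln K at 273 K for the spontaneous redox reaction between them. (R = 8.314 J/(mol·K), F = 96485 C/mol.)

E°_cell = +1.72 − (-0.74) = 2.46 V, with n = 3 electrons transferred.
At equilibrium E = 0, so the Nernst equation gives ln K = nFE°/RT = (3)(96485)(2.46)/((8.314)(273)) = 313.72.

ln K = 313.7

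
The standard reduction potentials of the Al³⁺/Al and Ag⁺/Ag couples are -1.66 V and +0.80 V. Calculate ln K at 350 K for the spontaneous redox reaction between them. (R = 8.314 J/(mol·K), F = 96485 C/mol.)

ln K = 244.7

E°_cell = +0.80 − (-1.66) = 2.46 V, with n = 3 electrons transferred.
At equilibrium E = 0, so the Nernst equation gives ln K = nFE°/RT = (3)(96485)(2.46)/((8.314)(350)) = 244.70.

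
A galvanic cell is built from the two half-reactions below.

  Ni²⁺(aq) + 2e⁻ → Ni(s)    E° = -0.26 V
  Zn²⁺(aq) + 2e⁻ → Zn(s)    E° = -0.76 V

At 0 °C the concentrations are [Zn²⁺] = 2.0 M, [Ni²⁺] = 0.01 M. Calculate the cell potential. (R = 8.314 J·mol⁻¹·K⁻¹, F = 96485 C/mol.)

0.438 V

The Ni²⁺/Ni couple has the higher reduction potential and acts as the cathode, so E°_cell = -0.26 − (-0.76) = 0.50 V.
Balancing electrons gives n = 2; the reaction quotient is Q = [Zn²⁺]/[Ni²⁺] = 200.
E = E° − (RT/nF) ln Q = 0.50 − (8.314×273)/(2×96485) × (5.298) = 0.500 − 0.062 = 0.438 V.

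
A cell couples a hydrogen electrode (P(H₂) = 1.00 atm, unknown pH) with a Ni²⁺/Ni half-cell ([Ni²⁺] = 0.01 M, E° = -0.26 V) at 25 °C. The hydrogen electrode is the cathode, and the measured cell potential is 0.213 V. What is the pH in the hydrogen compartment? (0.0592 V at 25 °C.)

E°_cell = 0.26 V and n = 2.
log Q = n(E° − E)/0.0592 = 2×(0.26 − 0.213)/0.0592 = 1.588.
With Q = [Ni²⁺]·P(H₂) / [H⁺]^2, solving for [H⁺] gives log[H⁺] = -1.794, so pH = 1.79.

pH = 1.79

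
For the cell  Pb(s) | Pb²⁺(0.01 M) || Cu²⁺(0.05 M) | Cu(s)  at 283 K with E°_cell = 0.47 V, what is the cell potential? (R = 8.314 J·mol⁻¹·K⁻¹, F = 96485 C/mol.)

Balancing electrons gives n = 2; the reaction quotient is Q = [Pb²⁺]/[Cu²⁺] = 0.200.
E = E° − (RT/nF) ln Q = 0.47 − (8.314×283)/(2×96485) × (-1.609) = 0.470 + 0.020 = 0.490 V.

0.490 V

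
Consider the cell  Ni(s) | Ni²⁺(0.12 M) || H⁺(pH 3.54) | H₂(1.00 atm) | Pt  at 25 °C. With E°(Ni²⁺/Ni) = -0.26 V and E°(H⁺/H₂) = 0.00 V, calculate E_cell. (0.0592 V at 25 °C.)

0.078 V

The hydrogen couple is the cathode, so E°_cell = 0.26 V; n = 2.
[H⁺] = 10^(−3.54) = 2.9 × 10^-4 M, and Q = [Ni²⁺]·P(H₂) / [H⁺]^2 = 1.44 × 10^6.
E = E° − (0.0592/2) log Q = 0.26 − (0.0592/2)(6.159) = 0.078 V.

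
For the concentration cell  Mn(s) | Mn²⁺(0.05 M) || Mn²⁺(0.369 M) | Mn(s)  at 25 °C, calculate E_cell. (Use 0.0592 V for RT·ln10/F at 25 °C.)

0.026 V

Both half-cells are Mn²⁺/Mn, so E°_cell = 0. The concentrated side is the cathode; the cell reaction moves Mn²⁺ from high to low concentration with n = 2.
Q = [Mn²⁺]_dilute/[Mn²⁺]_conc = 0.05/0.369 = 0.136.
E = 0 − (0.0592/2) log Q = −(0.0592/2)(-0.868) = 0.0257 V.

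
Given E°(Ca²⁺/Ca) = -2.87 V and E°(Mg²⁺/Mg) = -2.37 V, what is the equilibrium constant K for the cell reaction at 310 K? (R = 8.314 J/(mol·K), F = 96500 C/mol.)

1.8 × 10^16

E°_cell = -2.37 − (-2.87) = 0.50 V, with n = 2 electrons transferred.
At equilibrium E = 0, so the Nernst equation gives ln K = nFE°/RT = (2)(96500)(0.50)/((8.314)(310)) = 37.44.
K = e^37.44 = 1.8 × 10^16.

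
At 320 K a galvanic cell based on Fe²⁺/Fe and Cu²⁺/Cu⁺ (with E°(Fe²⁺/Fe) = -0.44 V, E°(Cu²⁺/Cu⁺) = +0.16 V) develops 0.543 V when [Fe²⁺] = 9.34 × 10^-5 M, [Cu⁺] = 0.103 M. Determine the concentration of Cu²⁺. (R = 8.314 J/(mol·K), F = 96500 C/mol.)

1.3 × 10^-4 M

From the Nernst equation, ln Q = nF(E° − E)/RT = 2×96500×(0.60 − 0.543)/(8.314×320) = 4.135, so Q = 62.5.
With Q = [Fe²⁺]·[Cu⁺]^2/[Cu²⁺]^2 and the known concentrations, [Cu²⁺]^2 in the denominator gives [Cu²⁺] = 1.3 × 10^-4 M.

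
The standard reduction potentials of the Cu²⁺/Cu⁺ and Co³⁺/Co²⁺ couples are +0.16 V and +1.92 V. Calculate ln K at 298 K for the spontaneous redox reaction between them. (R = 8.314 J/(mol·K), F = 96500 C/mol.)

E°_cell = +1.92 − (+0.16) = 1.76 V, with n = 1 electron transferred.
At equilibrium E = 0, so the Nernst equation gives ln K = nFE°/RT = (1)(96500)(1.76)/((8.314)(298)) = 68.55.

ln K = 68.6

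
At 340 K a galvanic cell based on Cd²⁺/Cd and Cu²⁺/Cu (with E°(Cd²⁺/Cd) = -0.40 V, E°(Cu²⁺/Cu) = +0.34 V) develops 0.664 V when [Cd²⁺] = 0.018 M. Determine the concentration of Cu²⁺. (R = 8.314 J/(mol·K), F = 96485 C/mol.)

1 × 10^-4 M

From the Nernst equation, ln Q = nF(E° − E)/RT = 2×96485×(0.74 − 0.664)/(8.314×340) = 5.188, so Q = 179.
With Q = [Cd²⁺]/[Cu²⁺] and the known concentrations, [Cu²⁺] in the denominator gives [Cu²⁺] = 1 × 10^-4 M.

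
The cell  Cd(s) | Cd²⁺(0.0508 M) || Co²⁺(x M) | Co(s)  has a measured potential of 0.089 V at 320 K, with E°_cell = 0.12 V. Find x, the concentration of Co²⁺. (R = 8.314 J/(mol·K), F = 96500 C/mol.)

0.0054 M

From the Nernst equation, ln Q = nF(E° − E)/RT = 2×96500×(0.12 − 0.089)/(8.314×320) = 2.249, so Q = 9.48.
With Q = [Cd²⁺]/[Co²⁺] and the known concentrations, [Co²⁺] in the denominator gives [Co²⁺] = 0.0054 M.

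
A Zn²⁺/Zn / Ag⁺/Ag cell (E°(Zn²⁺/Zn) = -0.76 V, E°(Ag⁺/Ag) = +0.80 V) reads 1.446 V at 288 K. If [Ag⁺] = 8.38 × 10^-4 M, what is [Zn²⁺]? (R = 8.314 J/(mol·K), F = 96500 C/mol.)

0.0069 M

From the Nernst equation, ln Q = nF(E° − E)/RT = 2×96500×(1.56 − 1.446)/(8.314×288) = 9.189, so Q = 9790.
With Q = [Zn²⁺]/[Ag⁺]^2 and the known concentrations, [Zn²⁺] in the numerator gives [Zn²⁺] = 0.0069 M.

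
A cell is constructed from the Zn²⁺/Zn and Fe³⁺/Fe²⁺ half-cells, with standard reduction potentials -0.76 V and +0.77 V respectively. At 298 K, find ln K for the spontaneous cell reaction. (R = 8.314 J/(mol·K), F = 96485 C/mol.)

ln K = 119.2

E°_cell = +0.77 − (-0.76) = 1.53 V, with n = 2 electrons transferred.
At equilibrium E = 0, so the Nernst equation gives ln K = nFE°/RT = (2)(96485)(1.53)/((8.314)(298)) = 119.17.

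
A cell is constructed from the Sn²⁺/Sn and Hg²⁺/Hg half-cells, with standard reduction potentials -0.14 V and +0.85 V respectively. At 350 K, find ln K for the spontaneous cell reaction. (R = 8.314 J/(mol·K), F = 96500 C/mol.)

E°_cell = +0.85 − (-0.14) = 0.99 V, with n = 2 electrons transferred.
At equilibrium E = 0, so the Nernst equation gives ln K = nFE°/RT = (2)(96500)(0.99)/((8.314)(350)) = 65.66.

ln K = 65.7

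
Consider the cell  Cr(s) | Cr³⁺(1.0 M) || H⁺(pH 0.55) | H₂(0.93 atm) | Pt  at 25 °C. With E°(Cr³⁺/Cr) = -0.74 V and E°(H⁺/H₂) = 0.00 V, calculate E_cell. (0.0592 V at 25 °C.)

0.71 V

The hydrogen couple is the cathode, so E°_cell = 0.74 V; n = 6.
[H⁺] = 10^(−0.55) = 0.28 M, and Q = [Cr³⁺]^2·P(H₂)^3 / [H⁺]^6 = 1600.
E = E° − (0.0592/6) log Q = 0.74 − (0.0592/6)(3.205) = 0.708 V.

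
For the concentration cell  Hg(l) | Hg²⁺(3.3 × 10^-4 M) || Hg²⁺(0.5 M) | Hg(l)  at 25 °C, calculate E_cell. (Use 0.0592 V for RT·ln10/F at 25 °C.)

Both half-cells are Hg²⁺/Hg, so E°_cell = 0. The concentrated side is the cathode; the cell reaction moves Hg²⁺ from high to low concentration with n = 2.
Q = [Hg²⁺]_dilute/[Hg²⁺]_conc = 3.3 × 10^-4/0.5 = 6.6 × 10^-4.
E = 0 − (0.0592/2) log Q = −(0.0592/2)(-3.180) = 0.0941 V.

0.094 V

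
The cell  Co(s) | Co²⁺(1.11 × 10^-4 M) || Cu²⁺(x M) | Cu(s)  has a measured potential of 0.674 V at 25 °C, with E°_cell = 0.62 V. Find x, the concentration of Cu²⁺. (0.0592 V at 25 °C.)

0.0074 M

From the Nernst equation, log Q = n(E° − E)/0.0592 = 2(0.62 − 0.674)/0.0592 = -1.824, so Q = 0.0150.
With Q = [Co²⁺]/[Cu²⁺] and the known concentrations, [Cu²⁺] in the denominator gives [Cu²⁺] = 0.0074 M.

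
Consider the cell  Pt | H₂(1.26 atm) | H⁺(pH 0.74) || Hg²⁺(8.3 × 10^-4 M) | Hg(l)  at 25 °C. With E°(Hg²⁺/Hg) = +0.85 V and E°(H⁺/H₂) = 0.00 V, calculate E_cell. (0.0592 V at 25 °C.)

The Hg²⁺/Hg couple is the cathode, so E°_cell = 0.85 V; n = 2.
[H⁺] = 10^(−0.74) = 0.18 M, and Q = [H⁺]^2 / ([Hg²⁺]·P(H₂)) = 31.7.
E = E° − (0.0592/2) log Q = 0.85 − (0.0592/2)(1.501) = 0.806 V.

0.81 V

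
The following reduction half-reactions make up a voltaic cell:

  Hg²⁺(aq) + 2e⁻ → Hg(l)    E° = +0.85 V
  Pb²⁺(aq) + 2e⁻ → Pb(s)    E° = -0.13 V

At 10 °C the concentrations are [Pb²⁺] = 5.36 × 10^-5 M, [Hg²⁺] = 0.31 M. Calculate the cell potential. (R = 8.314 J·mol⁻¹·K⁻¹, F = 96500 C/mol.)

The Hg²⁺/Hg couple has the higher reduction potential and acts as the cathode, so E°_cell = +0.85 − (-0.13) = 0.98 V.
Balancing electrons gives n = 2; the reaction quotient is Q = [Pb²⁺]/[Hg²⁺] = 1.73 × 10^-4.
E = E° − (RT/nF) ln Q = 0.98 − (8.314×283)/(2×96500) × (-8.663) = 0.980 + 0.106 = 1.086 V.

1.09 V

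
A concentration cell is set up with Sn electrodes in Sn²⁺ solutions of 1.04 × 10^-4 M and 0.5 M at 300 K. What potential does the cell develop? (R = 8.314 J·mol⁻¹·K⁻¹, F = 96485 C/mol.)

Both half-cells are Sn²⁺/Sn, so E°_cell = 0. The concentrated side is the cathode; the cell reaction moves Sn²⁺ from high to low concentration with n = 2.
Q = [Sn²⁺]_dilute/[Sn²⁺]_conc = 1.04 × 10^-4/0.5 = 2.08 × 10^-4.
E = 0 − (RT/nF) ln Q = −((8.314×300)/(2×96485))(-8.478) = 0.1096 V.

0.11 V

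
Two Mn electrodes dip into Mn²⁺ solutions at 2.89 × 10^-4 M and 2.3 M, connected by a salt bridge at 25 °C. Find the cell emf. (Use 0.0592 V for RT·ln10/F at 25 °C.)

0.12 V

Both half-cells are Mn²⁺/Mn, so E°_cell = 0. The concentrated side is the cathode; the cell reaction moves Mn²⁺ from high to low concentration with n = 2.
Q = [Mn²⁺]_dilute/[Mn²⁺]_conc = 2.89 × 10^-4/2.3 = 1.26 × 10^-4.
E = 0 − (0.0592/2) log Q = −(0.0592/2)(-3.901) = 0.1155 V.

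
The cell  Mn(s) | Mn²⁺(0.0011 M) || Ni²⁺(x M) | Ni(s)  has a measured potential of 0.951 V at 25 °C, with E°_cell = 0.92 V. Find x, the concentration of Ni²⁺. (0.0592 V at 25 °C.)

From the Nernst equation, log Q = n(E° − E)/0.0592 = 2(0.92 − 0.951)/0.0592 = -1.047, so Q = 0.0897.
With Q = [Mn²⁺]/[Ni²⁺] and the known concentrations, [Ni²⁺] in the denominator gives [Ni²⁺] = 0.012 M.

0.012 M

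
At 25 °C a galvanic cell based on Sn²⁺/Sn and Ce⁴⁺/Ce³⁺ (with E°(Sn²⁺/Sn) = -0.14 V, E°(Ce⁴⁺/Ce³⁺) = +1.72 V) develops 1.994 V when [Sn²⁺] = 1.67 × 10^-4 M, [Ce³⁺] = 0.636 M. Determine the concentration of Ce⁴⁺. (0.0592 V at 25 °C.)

1.5 M

From the Nernst equation, log Q = n(E° − E)/0.0592 = 2(1.86 − 1.994)/0.0592 = -4.527, so Q = 2.97 × 10^-5.
With Q = [Sn²⁺]·[Ce³⁺]^2/[Ce⁴⁺]^2 and the known concentrations, [Ce⁴⁺]^2 in the denominator gives [Ce⁴⁺] = 1.5 M.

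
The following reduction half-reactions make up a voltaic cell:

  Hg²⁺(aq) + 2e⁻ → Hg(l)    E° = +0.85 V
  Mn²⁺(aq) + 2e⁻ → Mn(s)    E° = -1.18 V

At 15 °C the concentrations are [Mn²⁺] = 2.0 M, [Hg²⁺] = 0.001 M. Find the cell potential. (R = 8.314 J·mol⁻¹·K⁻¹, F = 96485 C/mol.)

The Hg²⁺/Hg couple has the higher reduction potential and acts as the cathode, so E°_cell = +0.85 − (-1.18) = 2.03 V.
Balancing electrons gives n = 2; the reaction quotient is Q = [Mn²⁺]/[Hg²⁺] = 2000.
E = E° − (RT/nF) ln Q = 2.03 − (8.314×288)/(2×96485) × (7.601) = 2.030 − 0.094 = 1.936 V.

1.94 V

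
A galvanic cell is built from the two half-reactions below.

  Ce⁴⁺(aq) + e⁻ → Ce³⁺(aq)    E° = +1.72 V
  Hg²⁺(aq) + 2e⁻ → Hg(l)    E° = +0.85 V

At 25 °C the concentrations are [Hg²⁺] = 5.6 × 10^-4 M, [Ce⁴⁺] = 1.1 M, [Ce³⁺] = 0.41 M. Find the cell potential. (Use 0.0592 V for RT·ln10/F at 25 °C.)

0.992 V

The Ce⁴⁺/Ce³⁺ couple has the higher reduction potential and acts as the cathode, so E°_cell = +1.72 − (+0.85) = 0.87 V.
Balancing electrons gives n = 2; the reaction quotient is Q = [Hg²⁺]·[Ce³⁺]^2/[Ce⁴⁺]^2 = 7.78 × 10^-5.
At 25 °C, E = E° − (0.0592/n) log Q = 0.87 − (0.0592/2)(-4.109) = 0.870 + 0.122 = 0.992 V.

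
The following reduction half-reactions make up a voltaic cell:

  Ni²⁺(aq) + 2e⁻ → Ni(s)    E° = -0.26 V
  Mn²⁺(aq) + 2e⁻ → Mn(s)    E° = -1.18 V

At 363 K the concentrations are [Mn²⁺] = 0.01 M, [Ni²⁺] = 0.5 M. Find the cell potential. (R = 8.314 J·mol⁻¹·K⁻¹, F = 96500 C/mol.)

The Ni²⁺/Ni couple has the higher reduction potential and acts as the cathode, so E°_cell = -0.26 − (-1.18) = 0.92 V.
Balancing electrons gives n = 2; the reaction quotient is Q = [Mn²⁺]/[Ni²⁺] = 0.0200.
E = E° − (RT/nF) ln Q = 0.92 − (8.314×363)/(2×96500) × (-3.912) = 0.920 + 0.061 = 0.981 V.

0.981 V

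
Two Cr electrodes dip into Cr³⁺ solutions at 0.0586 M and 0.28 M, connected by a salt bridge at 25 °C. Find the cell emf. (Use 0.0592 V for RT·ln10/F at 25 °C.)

0.013 V

Both half-cells are Cr³⁺/Cr, so E°_cell = 0. The concentrated side is the cathode; the cell reaction moves Cr³⁺ from high to low concentration with n = 3.
Q = [Cr³⁺]_dilute/[Cr³⁺]_conc = 0.0586/0.28 = 0.209.
E = 0 − (0.0592/3) log Q = −(0.0592/3)(-0.679) = 0.0134 V.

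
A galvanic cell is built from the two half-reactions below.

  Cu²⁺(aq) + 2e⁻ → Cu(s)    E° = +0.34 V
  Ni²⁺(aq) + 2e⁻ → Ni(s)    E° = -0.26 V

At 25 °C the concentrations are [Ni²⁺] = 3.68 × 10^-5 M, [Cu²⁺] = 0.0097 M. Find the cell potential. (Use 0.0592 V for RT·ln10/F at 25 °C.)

0.672 V

The Cu²⁺/Cu couple has the higher reduction potential and acts as the cathode, so E°_cell = +0.34 − (-0.26) = 0.60 V.
Balancing electrons gives n = 2; the reaction quotient is Q = [Ni²⁺]/[Cu²⁺] = 0.00379.
At 25 °C, E = E° − (0.0592/n) log Q = 0.60 − (0.0592/2)(-2.421) = 0.600 + 0.072 = 0.672 V.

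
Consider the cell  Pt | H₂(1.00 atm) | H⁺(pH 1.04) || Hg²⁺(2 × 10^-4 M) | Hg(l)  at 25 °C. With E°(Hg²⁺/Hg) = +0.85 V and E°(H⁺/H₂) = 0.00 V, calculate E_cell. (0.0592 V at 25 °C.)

The Hg²⁺/Hg couple is the cathode, so E°_cell = 0.85 V; n = 2.
[H⁺] = 10^(−1.04) = 0.091 M, and Q = [H⁺]^2 / ([Hg²⁺]·P(H₂)) = 41.6.
E = E° − (0.0592/2) log Q = 0.85 − (0.0592/2)(1.619) = 0.802 V.

0.80 V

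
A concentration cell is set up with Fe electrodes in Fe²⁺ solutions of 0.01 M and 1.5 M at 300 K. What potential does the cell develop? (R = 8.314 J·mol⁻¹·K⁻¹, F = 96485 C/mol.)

0.065 V

Both half-cells are Fe²⁺/Fe, so E°_cell = 0. The concentrated side is the cathode; the cell reaction moves Fe²⁺ from high to low concentration with n = 2.
Q = [Fe²⁺]_dilute/[Fe²⁺]_conc = 0.01/1.5 = 0.00667.
E = 0 − (RT/nF) ln Q = −((8.314×300)/(2×96485))(-5.011) = 0.0648 V.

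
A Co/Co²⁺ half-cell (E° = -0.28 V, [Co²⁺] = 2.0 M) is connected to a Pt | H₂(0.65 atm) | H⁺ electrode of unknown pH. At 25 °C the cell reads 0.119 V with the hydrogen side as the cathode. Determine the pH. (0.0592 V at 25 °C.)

pH = 2.66

E°_cell = 0.28 V and n = 2.
log Q = n(E° − E)/0.0592 = 2×(0.28 − 0.119)/0.0592 = 5.439.
With Q = [Co²⁺]·P(H₂) / [H⁺]^2, solving for [H⁺] gives log[H⁺] = -2.663, so pH = 2.66.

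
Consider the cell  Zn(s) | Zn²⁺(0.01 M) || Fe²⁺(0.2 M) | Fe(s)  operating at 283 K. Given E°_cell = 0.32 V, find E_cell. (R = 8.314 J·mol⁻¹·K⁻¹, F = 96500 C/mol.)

Balancing electrons gives n = 2; the reaction quotient is Q = [Zn²⁺]/[Fe²⁺] = 0.0500.
E = E° − (RT/nF) ln Q = 0.32 − (8.314×283)/(2×96500) × (-2.996) = 0.320 + 0.037 = 0.357 V.

0.357 V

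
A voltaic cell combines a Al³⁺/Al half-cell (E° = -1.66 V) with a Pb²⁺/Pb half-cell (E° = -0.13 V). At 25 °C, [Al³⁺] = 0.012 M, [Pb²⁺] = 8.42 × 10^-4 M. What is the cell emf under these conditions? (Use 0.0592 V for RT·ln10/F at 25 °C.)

1.48 V

The Pb²⁺/Pb couple has the higher reduction potential and acts as the cathode, so E°_cell = -0.13 − (-1.66) = 1.53 V.
Balancing electrons gives n = 6; the reaction quotient is Q = [Al³⁺]^2/[Pb²⁺]^3 = 2.41 × 10^5.
At 25 °C, E = E° − (0.0592/n) log Q = 1.53 − (0.0592/6)(5.382) = 1.530 − 0.053 = 1.477 V.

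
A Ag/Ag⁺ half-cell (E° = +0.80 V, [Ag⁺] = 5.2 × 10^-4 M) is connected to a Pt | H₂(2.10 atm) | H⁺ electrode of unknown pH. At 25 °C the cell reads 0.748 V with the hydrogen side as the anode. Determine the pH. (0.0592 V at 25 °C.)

pH = 2.24

E°_cell = 0.80 V and n = 2.
log Q = n(E° − E)/0.0592 = 2×(0.80 − 0.748)/0.0592 = 1.757.
With Q = [H⁺]^2 / ([Ag⁺]^2·P(H₂)), solving for [H⁺] gives log[H⁺] = -2.245, so pH = 2.24.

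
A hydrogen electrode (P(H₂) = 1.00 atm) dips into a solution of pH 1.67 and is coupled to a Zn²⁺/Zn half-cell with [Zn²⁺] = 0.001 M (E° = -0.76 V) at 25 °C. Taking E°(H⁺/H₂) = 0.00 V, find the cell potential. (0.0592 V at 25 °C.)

0.75 V

The hydrogen couple is the cathode, so E°_cell = 0.76 V; n = 2.
[H⁺] = 10^(−1.67) = 0.021 M, and Q = [Zn²⁺]·P(H₂) / [H⁺]^2 = 2.19.
E = E° − (0.0592/2) log Q = 0.76 − (0.0592/2)(0.340) = 0.750 V.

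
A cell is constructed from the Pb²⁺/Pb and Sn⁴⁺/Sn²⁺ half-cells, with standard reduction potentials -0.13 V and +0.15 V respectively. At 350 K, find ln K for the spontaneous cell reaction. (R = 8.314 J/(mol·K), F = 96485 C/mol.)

ln K = 18.6

E°_cell = +0.15 − (-0.13) = 0.28 V, with n = 2 electrons transferred.
At equilibrium E = 0, so the Nernst equation gives ln K = nFE°/RT = (2)(96485)(0.28)/((8.314)(350)) = 18.57.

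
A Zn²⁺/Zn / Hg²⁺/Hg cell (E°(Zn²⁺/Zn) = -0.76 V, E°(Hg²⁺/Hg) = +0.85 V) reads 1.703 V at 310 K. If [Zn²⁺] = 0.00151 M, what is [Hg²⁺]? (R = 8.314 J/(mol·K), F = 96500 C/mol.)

From the Nernst equation, ln Q = nF(E° − E)/RT = 2×96500×(1.61 − 1.703)/(8.314×310) = -6.964, so Q = 9.45 × 10^-4.
With Q = [Zn²⁺]/[Hg²⁺] and the known concentrations, [Hg²⁺] in the denominator gives [Hg²⁺] = 1.6 M.

1.6 M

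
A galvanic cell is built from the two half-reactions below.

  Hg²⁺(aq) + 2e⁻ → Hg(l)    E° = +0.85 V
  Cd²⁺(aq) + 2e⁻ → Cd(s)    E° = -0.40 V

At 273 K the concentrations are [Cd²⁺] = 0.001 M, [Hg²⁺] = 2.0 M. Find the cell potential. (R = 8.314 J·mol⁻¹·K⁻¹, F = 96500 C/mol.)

1.34 V

The Hg²⁺/Hg couple has the higher reduction potential and acts as the cathode, so E°_cell = +0.85 − (-0.40) = 1.25 V.
Balancing electrons gives n = 2; the reaction quotient is Q = [Cd²⁺]/[Hg²⁺] = 5 × 10^-4.
E = E° − (RT/nF) ln Q = 1.25 − (8.314×273)/(2×96500) × (-7.601) = 1.250 + 0.089 = 1.339 V.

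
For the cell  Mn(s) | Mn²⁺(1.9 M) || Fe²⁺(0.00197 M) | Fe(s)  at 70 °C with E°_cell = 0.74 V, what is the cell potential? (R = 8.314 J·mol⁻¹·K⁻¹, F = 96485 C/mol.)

Balancing electrons gives n = 2; the reaction quotient is Q = [Mn²⁺]/[Fe²⁺] = 964.
E = E° − (RT/nF) ln Q = 0.74 − (8.314×343)/(2×96485) × (6.872) = 0.740 − 0.102 = 0.638 V.

0.638 V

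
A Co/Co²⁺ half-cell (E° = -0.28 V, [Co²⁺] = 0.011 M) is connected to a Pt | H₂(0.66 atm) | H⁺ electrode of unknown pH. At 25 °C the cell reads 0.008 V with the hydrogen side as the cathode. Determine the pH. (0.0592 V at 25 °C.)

pH = 5.66

E°_cell = 0.28 V and n = 2.
log Q = n(E° − E)/0.0592 = 2×(0.28 − 0.008)/0.0592 = 9.189.
With Q = [Co²⁺]·P(H₂) / [H⁺]^2, solving for [H⁺] gives log[H⁺] = -5.664, so pH = 5.66.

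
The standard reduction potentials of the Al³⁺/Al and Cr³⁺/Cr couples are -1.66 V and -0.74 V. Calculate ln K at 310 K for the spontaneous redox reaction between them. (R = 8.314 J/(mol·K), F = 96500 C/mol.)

ln K = 103.3

E°_cell = -0.74 − (-1.66) = 0.92 V, with n = 3 electrons transferred.
At equilibrium E = 0, so the Nernst equation gives ln K = nFE°/RT = (3)(96500)(0.92)/((8.314)(310)) = 103.34.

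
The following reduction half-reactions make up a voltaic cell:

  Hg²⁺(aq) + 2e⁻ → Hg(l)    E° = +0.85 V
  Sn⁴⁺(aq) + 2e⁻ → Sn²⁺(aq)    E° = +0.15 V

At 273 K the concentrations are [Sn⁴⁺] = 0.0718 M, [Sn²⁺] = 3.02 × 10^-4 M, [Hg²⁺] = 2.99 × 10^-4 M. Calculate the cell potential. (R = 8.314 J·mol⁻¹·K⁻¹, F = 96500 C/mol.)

0.540 V

The Hg²⁺/Hg couple has the higher reduction potential and acts as the cathode, so E°_cell = +0.85 − (+0.15) = 0.70 V.
Balancing electrons gives n = 2; the reaction quotient is Q = [Sn⁴⁺]/([Sn²⁺]·[Hg²⁺]) = 7.95 × 10^5.
E = E° − (RT/nF) ln Q = 0.70 − (8.314×273)/(2×96500) × (13.586) = 0.700 − 0.160 = 0.540 V.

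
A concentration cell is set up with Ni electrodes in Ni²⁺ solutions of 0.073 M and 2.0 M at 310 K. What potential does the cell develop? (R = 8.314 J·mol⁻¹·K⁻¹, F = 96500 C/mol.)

0.044 V

Both half-cells are Ni²⁺/Ni, so E°_cell = 0. The concentrated side is the cathode; the cell reaction moves Ni²⁺ from high to low concentration with n = 2.
Q = [Ni²⁺]_dilute/[Ni²⁺]_conc = 0.073/2.0 = 0.0365.
E = 0 − (RT/nF) ln Q = −((8.314×310)/(2×96500))(-3.310) = 0.0442 V.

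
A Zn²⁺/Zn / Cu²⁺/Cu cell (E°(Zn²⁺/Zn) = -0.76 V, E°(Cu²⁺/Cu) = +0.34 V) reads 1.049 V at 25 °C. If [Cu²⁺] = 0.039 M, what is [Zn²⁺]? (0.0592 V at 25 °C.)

2.1 M

From the Nernst equation, log Q = n(E° − E)/0.0592 = 2(1.10 − 1.049)/0.0592 = 1.723, so Q = 52.8.
With Q = [Zn²⁺]/[Cu²⁺] and the known concentrations, [Zn²⁺] in the numerator gives [Zn²⁺] = 2.1 M.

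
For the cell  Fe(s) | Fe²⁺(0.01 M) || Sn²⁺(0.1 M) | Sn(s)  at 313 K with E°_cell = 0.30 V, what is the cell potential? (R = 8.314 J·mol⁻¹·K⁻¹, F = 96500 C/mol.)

Balancing electrons gives n = 2; the reaction quotient is Q = [Fe²⁺]/[Sn²⁺] = 0.100.
E = E° − (RT/nF) ln Q = 0.30 − (8.314×313)/(2×96500) × (-2.303) = 0.300 + 0.031 = 0.331 V.

0.331 V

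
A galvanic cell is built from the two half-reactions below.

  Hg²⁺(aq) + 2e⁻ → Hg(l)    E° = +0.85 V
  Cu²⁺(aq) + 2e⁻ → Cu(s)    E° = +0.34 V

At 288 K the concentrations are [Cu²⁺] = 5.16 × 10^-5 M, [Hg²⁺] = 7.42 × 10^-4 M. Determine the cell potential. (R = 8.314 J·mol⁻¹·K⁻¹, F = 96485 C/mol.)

The Hg²⁺/Hg couple has the higher reduction potential and acts as the cathode, so E°_cell = +0.85 − (+0.34) = 0.51 V.
Balancing electrons gives n = 2; the reaction quotient is Q = [Cu²⁺]/[Hg²⁺] = 0.0695.
E = E° − (RT/nF) ln Q = 0.51 − (8.314×288)/(2×96485) × (-2.666) = 0.510 + 0.033 = 0.543 V.

0.543 V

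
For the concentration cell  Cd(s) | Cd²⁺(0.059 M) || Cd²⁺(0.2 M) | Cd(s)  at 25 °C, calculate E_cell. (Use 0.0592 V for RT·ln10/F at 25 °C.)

Both half-cells are Cd²⁺/Cd, so E°_cell = 0. The concentrated side is the cathode; the cell reaction moves Cd²⁺ from high to low concentration with n = 2.
Q = [Cd²⁺]_dilute/[Cd²⁺]_conc = 0.059/0.2 = 0.295.
E = 0 − (0.0592/2) log Q = −(0.0592/2)(-0.530) = 0.0157 V.

0.016 V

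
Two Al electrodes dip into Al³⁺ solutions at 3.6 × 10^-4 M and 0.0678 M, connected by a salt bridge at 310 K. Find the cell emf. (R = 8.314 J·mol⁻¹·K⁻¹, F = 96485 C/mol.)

0.047 V

Both half-cells are Al³⁺/Al, so E°_cell = 0. The concentrated side is the cathode; the cell reaction moves Al³⁺ from high to low concentration with n = 3.
Q = [Al³⁺]_dilute/[Al³⁺]_conc = 3.6 × 10^-4/0.0678 = 0.00531.
E = 0 − (RT/nF) ln Q = −((8.314×310)/(3×96485))(-5.238) = 0.0466 V.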